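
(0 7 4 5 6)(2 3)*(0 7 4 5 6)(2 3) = (0 4 6 7 5)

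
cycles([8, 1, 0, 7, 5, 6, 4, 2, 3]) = (0 8 3 7 2) (4 5 6) 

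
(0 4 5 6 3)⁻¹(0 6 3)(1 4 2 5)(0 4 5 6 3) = (0 4 3)(1 5 2 6)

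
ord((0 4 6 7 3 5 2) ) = 7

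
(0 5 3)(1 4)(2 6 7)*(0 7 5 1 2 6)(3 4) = (0 1 3 7 6 5 4 2)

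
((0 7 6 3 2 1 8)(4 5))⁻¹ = (0 8 1 2 3 6 7)(4 5)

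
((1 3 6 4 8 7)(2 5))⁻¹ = (1 7 8 4 6 3)(2 5)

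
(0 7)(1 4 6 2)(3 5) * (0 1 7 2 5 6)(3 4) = (0 2 7 1 3 6 5 4)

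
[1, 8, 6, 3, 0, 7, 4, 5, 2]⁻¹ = [4, 0, 8, 3, 6, 7, 2, 5, 1]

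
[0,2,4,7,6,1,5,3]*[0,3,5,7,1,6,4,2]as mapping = [0→0,1→5,2→1,3→2,4→4,5→3,6→6,7→7]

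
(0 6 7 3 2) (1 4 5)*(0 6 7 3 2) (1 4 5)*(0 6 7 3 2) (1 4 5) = (0 3 6 2 7) 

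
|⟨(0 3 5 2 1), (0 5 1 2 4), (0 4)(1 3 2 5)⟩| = 360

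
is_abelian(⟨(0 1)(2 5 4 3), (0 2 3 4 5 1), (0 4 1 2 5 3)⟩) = no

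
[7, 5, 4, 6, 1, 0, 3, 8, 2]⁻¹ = [5, 4, 8, 6, 2, 1, 3, 0, 7]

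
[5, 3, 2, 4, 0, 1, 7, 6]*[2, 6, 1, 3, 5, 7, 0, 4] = [7, 3, 1, 5, 2, 6, 4, 0] 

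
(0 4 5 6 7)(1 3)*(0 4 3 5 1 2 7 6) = (0 3 2 7 4 1 5)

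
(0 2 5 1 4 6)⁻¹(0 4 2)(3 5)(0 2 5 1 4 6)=(1 3)(2 6 5)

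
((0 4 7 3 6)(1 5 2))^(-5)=(1 5 2)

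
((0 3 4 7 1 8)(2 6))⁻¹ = (0 8 1 7 4 3)(2 6)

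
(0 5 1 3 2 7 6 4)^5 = (0 7 1 4 2 5 6 3)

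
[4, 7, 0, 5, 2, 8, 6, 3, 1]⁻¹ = [2, 8, 4, 7, 0, 3, 6, 1, 5]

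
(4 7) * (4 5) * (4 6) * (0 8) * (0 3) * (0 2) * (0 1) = (0 8 3 2 1)(4 7 5 6)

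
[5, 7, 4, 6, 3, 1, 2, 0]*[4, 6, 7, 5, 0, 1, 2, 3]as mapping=[0→1, 1→3, 2→0, 3→2, 4→5, 5→6, 6→7, 7→4]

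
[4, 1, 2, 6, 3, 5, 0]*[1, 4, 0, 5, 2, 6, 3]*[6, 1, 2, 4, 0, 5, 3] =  [2, 0, 6, 4, 5, 3, 1]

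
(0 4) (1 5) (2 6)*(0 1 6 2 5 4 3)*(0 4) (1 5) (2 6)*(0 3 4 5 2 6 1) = (0 4 2 1 3 5 6) 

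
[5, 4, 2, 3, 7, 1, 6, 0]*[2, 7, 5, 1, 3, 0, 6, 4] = [0, 3, 5, 1, 4, 7, 6, 2]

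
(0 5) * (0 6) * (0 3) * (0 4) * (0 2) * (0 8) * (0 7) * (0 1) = (0 5 6 3 4 2 8 7 1)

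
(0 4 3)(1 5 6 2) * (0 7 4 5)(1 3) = (0 5 6 2 3 7 4 1)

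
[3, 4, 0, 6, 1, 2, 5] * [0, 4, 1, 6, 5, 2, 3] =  [6, 5, 0, 3, 4, 1, 2]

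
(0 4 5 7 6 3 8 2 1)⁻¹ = (0 1 2 8 3 6 7 5 4)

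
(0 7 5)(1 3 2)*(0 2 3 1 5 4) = (0 7 4)(2 5)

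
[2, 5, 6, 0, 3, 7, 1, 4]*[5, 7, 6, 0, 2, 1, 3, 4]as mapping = [0→6, 1→1, 2→3, 3→5, 4→0, 5→4, 6→7, 7→2]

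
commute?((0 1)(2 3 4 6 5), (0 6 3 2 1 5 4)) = no:(0 1)(2 3 4 6 5)*(0 6 3 2 1 5 4) = (0 5 1 6 4 3), (0 6 3 2 1 5 4)*(0 1)(2 3 4 6 5) = (0 5 6 4 1 2)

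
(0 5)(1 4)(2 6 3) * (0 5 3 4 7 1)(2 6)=(0 3 6 4)(1 7)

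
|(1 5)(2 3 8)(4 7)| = 6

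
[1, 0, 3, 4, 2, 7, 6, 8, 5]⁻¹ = [1, 0, 4, 2, 3, 8, 6, 5, 7]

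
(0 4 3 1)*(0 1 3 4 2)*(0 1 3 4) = (0 2 1 3 4)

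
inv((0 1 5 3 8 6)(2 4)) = (0 6 8 3 5 1)(2 4)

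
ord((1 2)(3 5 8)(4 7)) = 6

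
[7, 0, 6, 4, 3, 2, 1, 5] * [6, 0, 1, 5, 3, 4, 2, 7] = [7, 6, 2, 3, 5, 1, 0, 4]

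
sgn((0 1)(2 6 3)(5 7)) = 1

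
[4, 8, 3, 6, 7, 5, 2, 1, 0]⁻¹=[8, 7, 6, 2, 0, 5, 3, 4, 1]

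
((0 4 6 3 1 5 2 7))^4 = (0 1)(2 6)(3 7)(4 5)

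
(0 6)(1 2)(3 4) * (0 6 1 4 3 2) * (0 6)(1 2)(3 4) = (0 2 3 4 1 6)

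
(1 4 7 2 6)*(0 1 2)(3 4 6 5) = (0 1 6 2 5 3 4 7)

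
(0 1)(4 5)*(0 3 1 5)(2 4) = (0 5 2 4)(1 3)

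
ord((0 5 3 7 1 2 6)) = 7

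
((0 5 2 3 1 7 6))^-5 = (0 2 1 6 5 3 7)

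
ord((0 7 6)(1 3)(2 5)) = 6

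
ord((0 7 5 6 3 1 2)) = 7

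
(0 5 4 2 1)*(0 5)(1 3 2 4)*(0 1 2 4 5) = (0 1)(2 3 4 5)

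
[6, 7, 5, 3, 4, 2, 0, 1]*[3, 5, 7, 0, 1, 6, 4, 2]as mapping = [0→4, 1→2, 2→6, 3→0, 4→1, 5→7, 6→3, 7→5]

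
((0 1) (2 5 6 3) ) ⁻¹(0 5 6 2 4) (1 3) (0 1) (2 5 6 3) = (0 2) (1 6 3 5 4) 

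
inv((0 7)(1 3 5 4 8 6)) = (0 7)(1 6 8 4 5 3)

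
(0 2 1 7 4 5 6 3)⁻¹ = (0 3 6 5 4 7 1 2)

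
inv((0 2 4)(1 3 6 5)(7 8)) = (0 4 2)(1 5 6 3)(7 8)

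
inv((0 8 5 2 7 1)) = (0 1 7 2 5 8)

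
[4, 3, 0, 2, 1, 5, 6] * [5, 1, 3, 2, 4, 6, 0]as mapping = [0→4, 1→2, 2→5, 3→3, 4→1, 5→6, 6→0]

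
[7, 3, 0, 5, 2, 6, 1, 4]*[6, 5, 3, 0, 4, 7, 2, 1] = [1, 0, 6, 7, 3, 2, 5, 4]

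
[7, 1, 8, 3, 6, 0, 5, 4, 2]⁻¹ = [5, 1, 8, 3, 7, 6, 4, 0, 2]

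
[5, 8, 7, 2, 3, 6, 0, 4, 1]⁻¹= [6, 8, 3, 4, 7, 0, 5, 2, 1]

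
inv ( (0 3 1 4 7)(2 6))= (0 7 4 1 3)(2 6)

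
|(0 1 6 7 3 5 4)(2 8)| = 14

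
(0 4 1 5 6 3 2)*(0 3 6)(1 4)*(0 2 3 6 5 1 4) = (0 4)(2 6 5)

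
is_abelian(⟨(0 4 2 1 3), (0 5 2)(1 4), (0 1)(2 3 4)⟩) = no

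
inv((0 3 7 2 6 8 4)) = (0 4 8 6 2 7 3)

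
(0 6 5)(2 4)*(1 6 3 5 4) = (0 3 5)(1 6 4 2)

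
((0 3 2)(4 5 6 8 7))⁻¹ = (0 2 3)(4 7 8 6 5)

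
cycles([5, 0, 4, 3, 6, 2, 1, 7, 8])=(0 5 2 4 6 1)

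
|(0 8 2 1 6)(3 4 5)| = 15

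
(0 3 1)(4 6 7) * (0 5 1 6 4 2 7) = (0 3 6)(1 5)(2 7)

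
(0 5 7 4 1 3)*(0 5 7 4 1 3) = (0 7 1)(3 5 4)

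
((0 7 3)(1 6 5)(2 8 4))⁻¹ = (0 3 7)(1 5 6)(2 4 8)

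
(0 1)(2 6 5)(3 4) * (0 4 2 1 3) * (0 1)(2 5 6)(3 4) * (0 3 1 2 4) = (2 4)(3 5)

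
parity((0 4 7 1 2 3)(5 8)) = even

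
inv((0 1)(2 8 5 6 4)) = (0 1)(2 4 6 5 8)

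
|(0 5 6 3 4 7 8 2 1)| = 9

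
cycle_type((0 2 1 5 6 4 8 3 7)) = 9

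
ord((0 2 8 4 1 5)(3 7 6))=6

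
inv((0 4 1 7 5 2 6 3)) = (0 3 6 2 5 7 1 4)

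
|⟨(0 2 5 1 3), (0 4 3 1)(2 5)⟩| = 360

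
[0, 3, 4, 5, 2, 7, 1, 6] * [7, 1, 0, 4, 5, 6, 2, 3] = [7, 4, 5, 6, 0, 3, 1, 2]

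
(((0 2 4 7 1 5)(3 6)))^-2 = (0 1 4)(2 5 7)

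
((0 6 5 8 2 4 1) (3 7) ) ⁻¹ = (0 1 4 2 8 5 6) (3 7) 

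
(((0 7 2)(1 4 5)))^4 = (0 7 2)(1 4 5)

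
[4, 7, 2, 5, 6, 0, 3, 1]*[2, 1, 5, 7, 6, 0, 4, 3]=[6, 3, 5, 0, 4, 2, 7, 1]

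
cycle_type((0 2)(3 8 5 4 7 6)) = 2.6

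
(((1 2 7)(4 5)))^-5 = (1 2 7)(4 5)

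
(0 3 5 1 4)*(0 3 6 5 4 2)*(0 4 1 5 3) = (0 6 3 1 2 4)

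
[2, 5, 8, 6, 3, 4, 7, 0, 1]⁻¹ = [7, 8, 0, 4, 5, 1, 3, 6, 2]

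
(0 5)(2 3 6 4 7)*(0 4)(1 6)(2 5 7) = (0 7 5 4 2 3 1 6)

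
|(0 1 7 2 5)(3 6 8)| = 15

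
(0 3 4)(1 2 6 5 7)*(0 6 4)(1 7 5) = (0 3)(1 2 4 6)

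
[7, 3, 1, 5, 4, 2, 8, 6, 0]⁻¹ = [8, 2, 5, 1, 4, 3, 7, 0, 6]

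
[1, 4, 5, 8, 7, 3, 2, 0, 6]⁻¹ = [7, 0, 6, 5, 1, 2, 8, 4, 3]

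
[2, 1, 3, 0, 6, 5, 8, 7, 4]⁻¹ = [3, 1, 0, 2, 8, 5, 4, 7, 6]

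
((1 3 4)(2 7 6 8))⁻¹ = (1 4 3)(2 8 6 7)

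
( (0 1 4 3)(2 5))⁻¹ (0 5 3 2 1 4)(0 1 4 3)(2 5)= (0 5 4 3 1 2)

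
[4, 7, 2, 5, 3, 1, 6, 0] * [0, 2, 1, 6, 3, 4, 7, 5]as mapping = [0→3, 1→5, 2→1, 3→4, 4→6, 5→2, 6→7, 7→0]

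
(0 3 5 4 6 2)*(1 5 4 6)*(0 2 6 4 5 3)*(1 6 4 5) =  (1 3)(4 6)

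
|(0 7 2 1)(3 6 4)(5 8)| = 12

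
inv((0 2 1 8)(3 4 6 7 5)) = (0 8 1 2)(3 5 7 6 4)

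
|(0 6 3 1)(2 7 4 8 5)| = 20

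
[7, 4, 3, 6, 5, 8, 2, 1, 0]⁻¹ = [8, 7, 6, 2, 1, 4, 3, 0, 5]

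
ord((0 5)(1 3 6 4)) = 4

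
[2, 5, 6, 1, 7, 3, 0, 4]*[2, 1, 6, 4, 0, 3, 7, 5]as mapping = [0→6, 1→3, 2→7, 3→1, 4→5, 5→4, 6→2, 7→0]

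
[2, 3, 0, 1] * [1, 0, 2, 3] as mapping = [0→2, 1→3, 2→1, 3→0] 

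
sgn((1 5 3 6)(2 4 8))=-1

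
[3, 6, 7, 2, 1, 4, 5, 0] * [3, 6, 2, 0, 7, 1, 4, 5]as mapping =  [0→0, 1→4, 2→5, 3→2, 4→6, 5→7, 6→1, 7→3]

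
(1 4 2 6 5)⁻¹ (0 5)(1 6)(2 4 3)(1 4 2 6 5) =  (0 1)(2 3 6)(4 5)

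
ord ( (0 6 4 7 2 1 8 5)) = 8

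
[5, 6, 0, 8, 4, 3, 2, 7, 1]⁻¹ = [2, 8, 6, 5, 4, 0, 1, 7, 3]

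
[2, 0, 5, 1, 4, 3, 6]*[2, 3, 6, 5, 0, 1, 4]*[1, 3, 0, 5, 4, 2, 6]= [6, 0, 3, 5, 1, 2, 4]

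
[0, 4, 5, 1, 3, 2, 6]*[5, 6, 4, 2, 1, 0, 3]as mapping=[0→5, 1→1, 2→0, 3→6, 4→2, 5→4, 6→3]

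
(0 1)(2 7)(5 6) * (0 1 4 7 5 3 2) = (0 4 7)(2 5 6 3)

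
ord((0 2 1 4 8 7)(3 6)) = 6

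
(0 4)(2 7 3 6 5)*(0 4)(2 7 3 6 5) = (2 3 5 7 6)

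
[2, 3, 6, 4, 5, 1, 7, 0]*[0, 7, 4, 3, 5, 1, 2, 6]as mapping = [0→4, 1→3, 2→2, 3→5, 4→1, 5→7, 6→6, 7→0]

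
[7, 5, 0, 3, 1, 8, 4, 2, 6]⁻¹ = [2, 4, 7, 3, 6, 1, 8, 0, 5]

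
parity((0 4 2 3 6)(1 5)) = odd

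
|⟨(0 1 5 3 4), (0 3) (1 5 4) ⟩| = 120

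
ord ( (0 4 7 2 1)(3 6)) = 10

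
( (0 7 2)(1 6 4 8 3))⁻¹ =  (0 2 7)(1 3 8 4 6)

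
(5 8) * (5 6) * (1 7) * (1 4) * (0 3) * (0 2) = (0 3 2)(1 7 4)(5 8 6)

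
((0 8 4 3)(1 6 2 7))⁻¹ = (0 3 4 8)(1 7 2 6)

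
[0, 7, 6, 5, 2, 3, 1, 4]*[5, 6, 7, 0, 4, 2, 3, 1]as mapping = [0→5, 1→1, 2→3, 3→2, 4→7, 5→0, 6→6, 7→4]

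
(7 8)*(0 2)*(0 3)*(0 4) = (0 2 3 4) (7 8) 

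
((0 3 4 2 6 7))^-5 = (0 3 4 2 6 7)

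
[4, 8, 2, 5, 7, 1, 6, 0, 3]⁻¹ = [7, 5, 2, 8, 0, 3, 6, 4, 1]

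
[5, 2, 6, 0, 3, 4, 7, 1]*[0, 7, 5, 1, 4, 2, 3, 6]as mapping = [0→2, 1→5, 2→3, 3→0, 4→1, 5→4, 6→6, 7→7]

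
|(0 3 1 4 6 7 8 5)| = 8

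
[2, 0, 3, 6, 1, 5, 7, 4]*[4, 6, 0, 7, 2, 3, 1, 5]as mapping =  [0→0, 1→4, 2→7, 3→1, 4→6, 5→3, 6→5, 7→2]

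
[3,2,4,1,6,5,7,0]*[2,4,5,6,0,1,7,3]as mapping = [0→6,1→5,2→0,3→4,4→7,5→1,6→3,7→2]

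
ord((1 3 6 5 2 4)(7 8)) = 6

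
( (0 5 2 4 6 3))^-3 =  (0 4)(2 3)(5 6)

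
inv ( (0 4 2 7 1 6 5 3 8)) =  (0 8 3 5 6 1 7 2 4)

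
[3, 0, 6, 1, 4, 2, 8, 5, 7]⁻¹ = [1, 3, 5, 0, 4, 7, 2, 8, 6]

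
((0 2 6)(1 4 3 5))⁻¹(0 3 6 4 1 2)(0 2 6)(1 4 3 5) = (0 3 4 6 2 5)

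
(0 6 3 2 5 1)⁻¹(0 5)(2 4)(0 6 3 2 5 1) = (1 6)(4 5)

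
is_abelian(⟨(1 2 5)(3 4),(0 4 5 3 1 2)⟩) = no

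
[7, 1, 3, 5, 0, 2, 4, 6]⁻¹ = [4, 1, 5, 2, 6, 3, 7, 0]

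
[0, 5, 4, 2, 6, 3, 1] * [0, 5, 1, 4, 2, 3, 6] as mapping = [0→0, 1→3, 2→2, 3→1, 4→6, 5→4, 6→5] 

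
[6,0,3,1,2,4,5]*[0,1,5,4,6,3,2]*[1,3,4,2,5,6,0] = [4,1,5,3,6,0,2]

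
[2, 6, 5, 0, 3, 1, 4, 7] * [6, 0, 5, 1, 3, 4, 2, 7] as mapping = [0→5, 1→2, 2→4, 3→6, 4→1, 5→0, 6→3, 7→7] 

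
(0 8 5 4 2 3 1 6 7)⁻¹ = (0 7 6 1 3 2 4 5 8)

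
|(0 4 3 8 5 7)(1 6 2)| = 6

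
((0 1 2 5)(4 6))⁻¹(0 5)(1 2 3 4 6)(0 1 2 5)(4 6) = (0 1)(2 5 3 6 4)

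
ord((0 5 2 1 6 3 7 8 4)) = 9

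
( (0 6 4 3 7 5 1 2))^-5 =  (0 3 1 6 7 2 4 5)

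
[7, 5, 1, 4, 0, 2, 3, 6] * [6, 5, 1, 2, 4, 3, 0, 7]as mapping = [0→7, 1→3, 2→5, 3→4, 4→6, 5→1, 6→2, 7→0]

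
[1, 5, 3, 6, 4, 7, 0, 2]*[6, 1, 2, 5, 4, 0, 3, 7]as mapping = [0→1, 1→0, 2→5, 3→3, 4→4, 5→7, 6→6, 7→2]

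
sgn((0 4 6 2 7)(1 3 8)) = 1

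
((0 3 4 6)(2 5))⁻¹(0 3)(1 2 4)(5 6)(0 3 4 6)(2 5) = (0 2)(1 5 6)(3 4)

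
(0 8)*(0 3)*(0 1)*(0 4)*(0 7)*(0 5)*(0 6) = (0 8 3 1 4 7 5 6)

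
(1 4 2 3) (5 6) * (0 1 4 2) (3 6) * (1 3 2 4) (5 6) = (0 3 1 4) (2 5) 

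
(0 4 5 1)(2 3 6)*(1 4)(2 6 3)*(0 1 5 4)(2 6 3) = (0 5)(2 6 3)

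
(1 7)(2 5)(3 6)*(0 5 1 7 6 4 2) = (0 5)(1 6 3 4 2)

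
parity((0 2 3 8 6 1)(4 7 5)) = odd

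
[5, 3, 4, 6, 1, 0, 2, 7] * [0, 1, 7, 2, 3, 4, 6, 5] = [4, 2, 3, 6, 1, 0, 7, 5]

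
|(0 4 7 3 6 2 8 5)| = 8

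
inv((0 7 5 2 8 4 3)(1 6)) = (0 3 4 8 2 5 7)(1 6)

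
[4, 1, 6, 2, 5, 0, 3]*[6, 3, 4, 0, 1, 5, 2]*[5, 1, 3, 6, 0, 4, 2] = [1, 6, 3, 0, 4, 2, 5]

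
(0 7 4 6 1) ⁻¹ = (0 1 6 4 7) 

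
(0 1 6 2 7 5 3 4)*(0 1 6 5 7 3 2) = (0 6)(1 5 2 3 4)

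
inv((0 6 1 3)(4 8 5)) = (0 3 1 6)(4 5 8)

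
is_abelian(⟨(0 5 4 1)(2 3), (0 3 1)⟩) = no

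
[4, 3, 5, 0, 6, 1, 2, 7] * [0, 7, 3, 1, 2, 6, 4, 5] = [2, 1, 6, 0, 4, 7, 3, 5]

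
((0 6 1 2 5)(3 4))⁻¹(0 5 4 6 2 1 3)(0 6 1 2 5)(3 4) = (0 3 1 5 2 4 6)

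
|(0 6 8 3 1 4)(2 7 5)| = 6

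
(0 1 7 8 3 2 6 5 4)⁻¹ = (0 4 5 6 2 3 8 7 1)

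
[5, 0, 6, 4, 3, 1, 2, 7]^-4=[1, 5, 2, 3, 4, 0, 6, 7]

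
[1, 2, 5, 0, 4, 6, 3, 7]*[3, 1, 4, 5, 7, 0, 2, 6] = [1, 4, 0, 3, 7, 2, 5, 6]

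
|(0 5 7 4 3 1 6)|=7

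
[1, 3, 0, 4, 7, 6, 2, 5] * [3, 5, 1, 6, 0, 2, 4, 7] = [5, 6, 3, 0, 7, 4, 1, 2]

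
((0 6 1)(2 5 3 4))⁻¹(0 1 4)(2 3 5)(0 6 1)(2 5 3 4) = (0 2 6)(3 5 4)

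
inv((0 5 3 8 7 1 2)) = (0 2 1 7 8 3 5)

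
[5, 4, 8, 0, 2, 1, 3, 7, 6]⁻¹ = [3, 5, 4, 6, 1, 0, 8, 7, 2]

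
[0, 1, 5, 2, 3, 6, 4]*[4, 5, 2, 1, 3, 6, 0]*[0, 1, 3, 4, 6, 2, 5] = [6, 2, 5, 3, 1, 0, 4]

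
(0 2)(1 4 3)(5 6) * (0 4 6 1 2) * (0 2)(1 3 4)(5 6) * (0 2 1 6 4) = (0 1 5 3 2 6 4)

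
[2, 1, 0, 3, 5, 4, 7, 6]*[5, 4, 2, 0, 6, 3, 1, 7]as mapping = [0→2, 1→4, 2→5, 3→0, 4→3, 5→6, 6→7, 7→1]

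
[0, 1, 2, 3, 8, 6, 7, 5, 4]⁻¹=[0, 1, 2, 3, 8, 7, 5, 6, 4]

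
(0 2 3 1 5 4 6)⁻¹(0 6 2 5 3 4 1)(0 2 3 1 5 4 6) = (0 3 4 1 6 5 2)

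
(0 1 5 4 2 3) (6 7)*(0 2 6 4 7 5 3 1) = (1 3 2) (4 6 5 7) 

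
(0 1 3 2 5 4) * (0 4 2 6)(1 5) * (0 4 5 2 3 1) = (0 2)(3 6 4 5)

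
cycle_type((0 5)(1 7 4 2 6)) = 2.5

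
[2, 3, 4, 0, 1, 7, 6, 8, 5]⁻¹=[3, 4, 0, 1, 2, 8, 6, 5, 7]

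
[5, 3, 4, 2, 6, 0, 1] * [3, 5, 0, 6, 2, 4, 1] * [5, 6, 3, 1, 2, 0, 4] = [2, 4, 3, 5, 6, 1, 0]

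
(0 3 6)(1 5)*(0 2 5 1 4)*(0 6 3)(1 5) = (1 5 4 6 2)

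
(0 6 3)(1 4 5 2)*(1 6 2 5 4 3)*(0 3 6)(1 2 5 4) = (0 5 4 1 6 2)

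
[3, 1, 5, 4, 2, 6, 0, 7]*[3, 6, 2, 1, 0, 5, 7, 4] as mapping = [0→1, 1→6, 2→5, 3→0, 4→2, 5→7, 6→3, 7→4] 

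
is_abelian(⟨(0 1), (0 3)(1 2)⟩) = no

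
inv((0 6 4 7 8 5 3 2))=(0 2 3 5 8 7 4 6)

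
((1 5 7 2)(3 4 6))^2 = (1 7)(2 5)(3 6 4)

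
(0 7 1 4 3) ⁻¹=(0 3 4 1 7) 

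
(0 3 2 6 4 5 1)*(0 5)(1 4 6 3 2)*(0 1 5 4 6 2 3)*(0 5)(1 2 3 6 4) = (0 6 3)(2 5 4)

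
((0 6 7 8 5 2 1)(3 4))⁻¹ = (0 1 2 5 8 7 6)(3 4)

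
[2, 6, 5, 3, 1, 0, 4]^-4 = [5, 4, 0, 3, 6, 2, 1]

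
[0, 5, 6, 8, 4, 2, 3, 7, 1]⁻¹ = [0, 8, 5, 6, 4, 1, 2, 7, 3]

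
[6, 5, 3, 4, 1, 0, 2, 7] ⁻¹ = [5, 4, 6, 2, 3, 1, 0, 7] 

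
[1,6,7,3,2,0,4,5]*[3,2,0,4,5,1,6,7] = [2,6,7,4,0,3,5,1]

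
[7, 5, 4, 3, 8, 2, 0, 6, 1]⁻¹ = [6, 8, 5, 3, 2, 1, 7, 0, 4]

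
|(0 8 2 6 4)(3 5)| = 10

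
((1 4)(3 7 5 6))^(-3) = (1 4)(3 7 5 6)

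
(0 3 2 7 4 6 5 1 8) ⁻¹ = (0 8 1 5 6 4 7 2 3) 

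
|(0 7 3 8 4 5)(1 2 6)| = 6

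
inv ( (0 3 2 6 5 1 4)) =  (0 4 1 5 6 2 3)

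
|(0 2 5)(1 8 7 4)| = 12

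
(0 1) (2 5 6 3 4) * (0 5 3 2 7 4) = (0 1 5 6 2 3) (4 7) 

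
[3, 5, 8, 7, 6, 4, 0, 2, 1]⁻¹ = [6, 8, 7, 0, 5, 1, 4, 3, 2]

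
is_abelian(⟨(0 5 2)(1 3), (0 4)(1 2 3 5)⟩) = no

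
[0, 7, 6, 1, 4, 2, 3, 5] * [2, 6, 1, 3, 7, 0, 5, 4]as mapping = [0→2, 1→4, 2→5, 3→6, 4→7, 5→1, 6→3, 7→0]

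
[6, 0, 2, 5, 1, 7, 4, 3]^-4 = [0, 1, 2, 7, 4, 3, 6, 5]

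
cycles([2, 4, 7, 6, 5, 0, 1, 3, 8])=(0 2 7 3 6 1 4 5)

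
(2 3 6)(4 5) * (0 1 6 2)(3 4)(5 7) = (0 1 6)(2 4 7 5 3)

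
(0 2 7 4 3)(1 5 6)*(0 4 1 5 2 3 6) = (0 3 4 6 5)(1 2 7)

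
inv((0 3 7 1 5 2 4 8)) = (0 8 4 2 5 1 7 3)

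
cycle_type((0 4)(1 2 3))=2.3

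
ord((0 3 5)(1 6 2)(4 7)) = 6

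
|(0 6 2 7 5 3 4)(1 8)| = 14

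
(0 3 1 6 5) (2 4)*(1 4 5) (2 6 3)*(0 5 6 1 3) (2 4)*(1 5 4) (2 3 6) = (0 1) (4 5) 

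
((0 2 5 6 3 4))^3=(0 6)(2 3)(4 5)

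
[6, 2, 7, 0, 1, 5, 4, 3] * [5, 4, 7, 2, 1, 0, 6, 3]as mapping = [0→6, 1→7, 2→3, 3→5, 4→4, 5→0, 6→1, 7→2]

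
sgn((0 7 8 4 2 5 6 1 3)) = 1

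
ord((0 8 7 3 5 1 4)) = 7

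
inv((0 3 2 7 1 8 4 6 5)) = (0 5 6 4 8 1 7 2 3)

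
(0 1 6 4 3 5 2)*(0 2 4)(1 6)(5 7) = (0 6)(3 7 5 4)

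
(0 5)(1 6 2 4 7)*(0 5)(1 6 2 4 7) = (1 2 7 6 4)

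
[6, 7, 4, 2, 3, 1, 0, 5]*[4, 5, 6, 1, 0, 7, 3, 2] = [3, 2, 0, 6, 1, 5, 4, 7]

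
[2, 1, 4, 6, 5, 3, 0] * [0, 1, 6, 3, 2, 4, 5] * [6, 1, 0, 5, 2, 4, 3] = [3, 1, 0, 4, 2, 5, 6]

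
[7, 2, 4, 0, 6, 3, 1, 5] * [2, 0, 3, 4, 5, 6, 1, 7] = [7, 3, 5, 2, 1, 4, 0, 6]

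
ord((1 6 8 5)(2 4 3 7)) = 4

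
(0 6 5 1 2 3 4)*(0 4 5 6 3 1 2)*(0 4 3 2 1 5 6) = (0 2 5 1 4 3 6)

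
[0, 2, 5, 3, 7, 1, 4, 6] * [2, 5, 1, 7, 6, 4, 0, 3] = [2, 1, 4, 7, 3, 5, 6, 0]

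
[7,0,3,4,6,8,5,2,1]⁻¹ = [1,8,7,2,3,6,4,0,5]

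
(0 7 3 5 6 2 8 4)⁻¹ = (0 4 8 2 6 5 3 7)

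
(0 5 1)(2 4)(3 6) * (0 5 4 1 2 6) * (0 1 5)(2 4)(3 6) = (0 2 5 4 3 1)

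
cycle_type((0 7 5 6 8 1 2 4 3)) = 9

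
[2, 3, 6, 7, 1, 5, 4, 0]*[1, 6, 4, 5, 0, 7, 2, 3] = [4, 5, 2, 3, 6, 7, 0, 1] 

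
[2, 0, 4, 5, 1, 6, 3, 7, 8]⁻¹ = [1, 4, 0, 6, 2, 3, 5, 7, 8]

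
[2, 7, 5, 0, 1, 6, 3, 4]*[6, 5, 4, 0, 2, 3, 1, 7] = [4, 7, 3, 6, 5, 1, 0, 2]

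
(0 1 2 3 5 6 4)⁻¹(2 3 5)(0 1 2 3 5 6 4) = (3 5 6)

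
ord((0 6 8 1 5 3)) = 6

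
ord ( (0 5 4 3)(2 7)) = 4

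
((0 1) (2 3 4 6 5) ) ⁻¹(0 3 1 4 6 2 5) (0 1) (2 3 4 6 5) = (0 6 5 3 2 1 4) 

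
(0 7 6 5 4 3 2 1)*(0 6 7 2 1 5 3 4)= (0 2 5)(1 6 3)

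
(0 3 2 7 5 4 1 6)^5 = (0 4 2 6 5 3 1 7)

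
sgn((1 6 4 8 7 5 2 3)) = -1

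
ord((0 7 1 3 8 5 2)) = 7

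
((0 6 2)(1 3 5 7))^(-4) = (0 2 6)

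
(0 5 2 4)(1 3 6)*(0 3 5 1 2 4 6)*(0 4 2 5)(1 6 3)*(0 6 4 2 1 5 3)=(0 4 5 1 6 3 2)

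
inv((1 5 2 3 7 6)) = (1 6 7 3 2 5)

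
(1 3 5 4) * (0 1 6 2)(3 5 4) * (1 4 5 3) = (0 4 6 2)(1 3 5)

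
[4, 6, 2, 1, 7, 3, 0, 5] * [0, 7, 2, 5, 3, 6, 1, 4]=[3, 1, 2, 7, 4, 5, 0, 6]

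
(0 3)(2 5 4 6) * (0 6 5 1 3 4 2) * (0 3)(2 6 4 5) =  (0 5 6 3 4 2 1)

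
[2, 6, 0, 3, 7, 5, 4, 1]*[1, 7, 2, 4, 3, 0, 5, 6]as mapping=[0→2, 1→5, 2→1, 3→4, 4→6, 5→0, 6→3, 7→7]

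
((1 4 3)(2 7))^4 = (1 4 3)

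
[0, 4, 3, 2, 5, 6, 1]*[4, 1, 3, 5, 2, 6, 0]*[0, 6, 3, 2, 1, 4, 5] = [1, 3, 4, 2, 5, 0, 6]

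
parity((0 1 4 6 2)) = even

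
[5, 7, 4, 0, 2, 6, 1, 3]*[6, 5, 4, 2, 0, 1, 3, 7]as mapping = [0→1, 1→7, 2→0, 3→6, 4→4, 5→3, 6→5, 7→2]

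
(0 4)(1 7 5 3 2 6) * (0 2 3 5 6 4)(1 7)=(2 4)(6 7)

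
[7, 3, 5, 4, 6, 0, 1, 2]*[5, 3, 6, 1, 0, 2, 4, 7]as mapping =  [0→7, 1→1, 2→2, 3→0, 4→4, 5→5, 6→3, 7→6]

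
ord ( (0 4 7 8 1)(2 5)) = 10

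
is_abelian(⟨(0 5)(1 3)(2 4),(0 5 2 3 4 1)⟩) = no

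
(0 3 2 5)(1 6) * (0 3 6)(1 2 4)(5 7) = (0 6 2 7 5 3 4 1)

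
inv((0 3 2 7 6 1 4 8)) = (0 8 4 1 6 7 2 3)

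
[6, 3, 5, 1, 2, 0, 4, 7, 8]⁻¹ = [5, 3, 4, 1, 6, 2, 0, 7, 8]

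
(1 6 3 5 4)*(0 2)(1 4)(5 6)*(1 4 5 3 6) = (0 2)(1 3)(4 5)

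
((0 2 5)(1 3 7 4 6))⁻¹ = (0 5 2)(1 6 4 7 3)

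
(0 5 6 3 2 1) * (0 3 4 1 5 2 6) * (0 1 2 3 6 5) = (0 3 5 1 6 4 2)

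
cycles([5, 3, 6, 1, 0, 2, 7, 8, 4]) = (0 5 2 6 7 8 4) (1 3) 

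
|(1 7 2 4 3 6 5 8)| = 8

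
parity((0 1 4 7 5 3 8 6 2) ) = even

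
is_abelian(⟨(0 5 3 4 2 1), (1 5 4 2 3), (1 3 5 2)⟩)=no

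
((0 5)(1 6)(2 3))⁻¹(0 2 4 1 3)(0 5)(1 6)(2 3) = (2 5 3 4 6)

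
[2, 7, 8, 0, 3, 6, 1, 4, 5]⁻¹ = [3, 6, 0, 4, 7, 8, 5, 1, 2]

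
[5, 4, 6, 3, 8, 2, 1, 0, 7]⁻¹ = [7, 6, 5, 3, 1, 0, 2, 8, 4]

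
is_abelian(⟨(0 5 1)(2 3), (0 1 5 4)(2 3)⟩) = no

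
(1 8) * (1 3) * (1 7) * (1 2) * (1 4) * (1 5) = (1 8 3 7 2 4 5)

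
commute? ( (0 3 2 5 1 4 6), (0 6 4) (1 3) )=no: (0 3 2 5 1 4 6) * (0 6 4) (1 3)=(0 1) (2 5 3), (0 6 4) (1 3) * (0 3 2 5 1 4 6)=(1 2 5) (3 4) 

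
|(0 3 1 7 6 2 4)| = 7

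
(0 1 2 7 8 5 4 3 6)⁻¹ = (0 6 3 4 5 8 7 2 1)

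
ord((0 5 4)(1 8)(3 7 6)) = 6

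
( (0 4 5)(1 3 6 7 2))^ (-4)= (0 5 4)(1 3 6 7 2)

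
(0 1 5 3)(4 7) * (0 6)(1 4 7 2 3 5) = (0 4 2 3 6)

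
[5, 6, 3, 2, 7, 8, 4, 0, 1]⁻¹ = [7, 8, 3, 2, 6, 0, 1, 4, 5]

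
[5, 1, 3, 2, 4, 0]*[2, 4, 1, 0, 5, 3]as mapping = [0→3, 1→4, 2→0, 3→1, 4→5, 5→2]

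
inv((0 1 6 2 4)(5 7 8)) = (0 4 2 6 1)(5 8 7)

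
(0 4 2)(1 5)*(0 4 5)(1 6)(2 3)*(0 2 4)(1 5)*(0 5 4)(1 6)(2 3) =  (0 6 4 2 5 1 3)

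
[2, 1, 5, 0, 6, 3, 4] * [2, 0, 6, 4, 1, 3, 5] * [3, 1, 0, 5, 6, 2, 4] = [4, 3, 5, 0, 2, 6, 1]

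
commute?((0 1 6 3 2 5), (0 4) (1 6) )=no:(0 1 6 3 2 5)*(0 4) (1 6)=(0 6 3 2 5 4), (0 4) (1 6)*(0 1 6 3 2 5)=(0 4 1 3 2 5) 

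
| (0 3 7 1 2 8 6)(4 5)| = 14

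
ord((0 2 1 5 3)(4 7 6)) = 15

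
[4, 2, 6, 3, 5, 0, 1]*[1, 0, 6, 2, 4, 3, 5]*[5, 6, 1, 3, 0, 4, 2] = [0, 2, 4, 1, 3, 6, 5] 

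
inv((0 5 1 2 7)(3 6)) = (0 7 2 1 5)(3 6)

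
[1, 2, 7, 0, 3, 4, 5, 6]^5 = [5, 4, 3, 6, 7, 2, 1, 0]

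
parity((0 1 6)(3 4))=odd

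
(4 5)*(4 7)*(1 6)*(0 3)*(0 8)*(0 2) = (0 3 8 2)(1 6)(4 5 7)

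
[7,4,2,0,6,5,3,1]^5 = [3,7,2,6,1,5,4,0]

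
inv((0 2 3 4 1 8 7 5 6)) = (0 6 5 7 8 1 4 3 2)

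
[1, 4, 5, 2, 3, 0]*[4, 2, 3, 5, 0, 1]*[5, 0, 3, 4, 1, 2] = [3, 5, 0, 4, 2, 1]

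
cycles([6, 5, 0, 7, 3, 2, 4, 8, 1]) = (0 6 4 3 7 8 1 5 2)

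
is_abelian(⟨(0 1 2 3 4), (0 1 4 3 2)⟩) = no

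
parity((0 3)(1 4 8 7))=even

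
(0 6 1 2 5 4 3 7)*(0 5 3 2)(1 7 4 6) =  (0 1)(2 3 4)(5 6 7)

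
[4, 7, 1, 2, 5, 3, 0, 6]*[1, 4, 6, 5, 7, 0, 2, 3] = [7, 3, 4, 6, 0, 5, 1, 2]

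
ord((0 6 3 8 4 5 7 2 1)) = 9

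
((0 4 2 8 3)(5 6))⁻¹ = (0 3 8 2 4)(5 6)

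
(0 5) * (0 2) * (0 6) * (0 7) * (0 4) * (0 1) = (0 5 2 6 7 4 1)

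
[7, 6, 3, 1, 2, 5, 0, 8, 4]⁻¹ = [6, 3, 4, 2, 8, 5, 1, 0, 7]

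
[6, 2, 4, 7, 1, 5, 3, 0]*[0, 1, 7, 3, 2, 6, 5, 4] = [5, 7, 2, 4, 1, 6, 3, 0]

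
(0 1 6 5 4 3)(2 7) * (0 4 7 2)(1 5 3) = (0 5 7)(1 6 3 4)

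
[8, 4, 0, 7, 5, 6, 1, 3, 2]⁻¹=[2, 6, 8, 7, 1, 4, 5, 3, 0]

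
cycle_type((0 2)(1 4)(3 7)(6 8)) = 2^4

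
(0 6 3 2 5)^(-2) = (0 2 6 5 3)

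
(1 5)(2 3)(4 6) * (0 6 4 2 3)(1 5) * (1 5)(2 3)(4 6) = (0 4 6 3 2)(1 5)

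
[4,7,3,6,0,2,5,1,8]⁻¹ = [4,7,5,2,0,6,3,1,8]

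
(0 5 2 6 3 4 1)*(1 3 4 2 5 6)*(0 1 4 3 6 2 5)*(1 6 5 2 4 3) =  (0 4 5) (1 6) (2 3) 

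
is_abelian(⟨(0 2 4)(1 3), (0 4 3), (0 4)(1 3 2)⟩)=no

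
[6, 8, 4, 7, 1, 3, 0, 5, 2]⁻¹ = [6, 4, 8, 5, 2, 7, 0, 3, 1]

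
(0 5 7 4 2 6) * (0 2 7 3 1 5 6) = (0 6 2)(1 5 3)(4 7)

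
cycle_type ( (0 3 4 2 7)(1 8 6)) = 3.5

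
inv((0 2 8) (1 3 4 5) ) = (0 8 2) (1 5 4 3) 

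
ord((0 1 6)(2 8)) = 6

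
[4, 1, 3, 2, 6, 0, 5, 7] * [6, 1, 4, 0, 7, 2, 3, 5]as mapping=[0→7, 1→1, 2→0, 3→4, 4→3, 5→6, 6→2, 7→5]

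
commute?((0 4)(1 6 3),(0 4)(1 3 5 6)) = no:(0 4)(1 6 3) * (0 4)(1 3 5 6) = (5 6),(0 4)(1 3 5 6) * (0 4)(1 6 3) = (3 5)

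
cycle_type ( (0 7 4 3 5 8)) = 6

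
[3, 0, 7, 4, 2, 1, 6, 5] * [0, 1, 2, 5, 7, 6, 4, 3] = [5, 0, 3, 7, 2, 1, 4, 6]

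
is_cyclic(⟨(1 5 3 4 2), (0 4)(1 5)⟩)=no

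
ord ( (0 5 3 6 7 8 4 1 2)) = 9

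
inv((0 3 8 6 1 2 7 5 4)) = (0 4 5 7 2 1 6 8 3)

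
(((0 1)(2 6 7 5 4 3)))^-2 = (2 4 7)(3 5 6)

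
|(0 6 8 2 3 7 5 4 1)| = 9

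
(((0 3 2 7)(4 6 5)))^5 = (0 3 2 7)(4 5 6)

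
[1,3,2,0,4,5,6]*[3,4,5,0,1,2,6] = [4,0,5,3,1,2,6]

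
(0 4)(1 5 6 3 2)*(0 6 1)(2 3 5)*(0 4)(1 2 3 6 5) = (1 3 6)(2 4 5)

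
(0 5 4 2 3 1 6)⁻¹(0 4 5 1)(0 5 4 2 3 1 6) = (2 4 6 5)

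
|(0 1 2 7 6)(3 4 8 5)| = 20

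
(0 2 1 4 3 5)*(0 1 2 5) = (0 5 1 4 3) 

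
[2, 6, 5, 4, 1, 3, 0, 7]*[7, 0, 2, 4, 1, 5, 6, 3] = [2, 6, 5, 1, 0, 4, 7, 3]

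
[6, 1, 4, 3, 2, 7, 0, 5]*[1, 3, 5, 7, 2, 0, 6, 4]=[6, 3, 2, 7, 5, 4, 1, 0]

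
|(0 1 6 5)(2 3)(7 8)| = 4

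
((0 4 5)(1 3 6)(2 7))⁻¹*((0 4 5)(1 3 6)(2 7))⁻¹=(0 4 5)(1 3 6)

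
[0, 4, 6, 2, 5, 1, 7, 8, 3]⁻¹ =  [0, 5, 3, 8, 1, 4, 2, 6, 7]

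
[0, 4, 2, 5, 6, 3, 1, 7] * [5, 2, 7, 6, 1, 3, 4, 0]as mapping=[0→5, 1→1, 2→7, 3→3, 4→4, 5→6, 6→2, 7→0]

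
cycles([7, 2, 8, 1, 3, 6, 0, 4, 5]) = (0 7 4 3 1 2 8 5 6) 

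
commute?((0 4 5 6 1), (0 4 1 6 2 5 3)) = no:(0 4 5 6 1) * (0 4 1 6 2 5 3) = (0 1 4 3)(2 5), (0 4 1 6 2 5 3) * (0 4 5 6 1) = (0 5 3 4)(2 6)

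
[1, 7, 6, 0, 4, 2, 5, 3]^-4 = [0, 1, 5, 3, 4, 6, 2, 7]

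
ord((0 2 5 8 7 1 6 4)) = 8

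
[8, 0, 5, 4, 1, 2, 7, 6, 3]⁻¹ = [1, 4, 5, 8, 3, 2, 7, 6, 0]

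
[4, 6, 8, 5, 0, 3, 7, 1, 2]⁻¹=[4, 7, 8, 5, 0, 3, 1, 6, 2]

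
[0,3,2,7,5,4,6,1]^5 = [0,7,2,1,5,4,6,3]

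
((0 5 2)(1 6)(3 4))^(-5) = (0 5 2)(1 6)(3 4)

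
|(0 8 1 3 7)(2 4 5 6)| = 20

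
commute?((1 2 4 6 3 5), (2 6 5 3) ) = no:(1 2 4 6 3 5) * (2 6 5 3) = (1 6 2 4 5), (2 6 5 3) * (1 2 4 6 3 5) = (1 2 3 4 6) 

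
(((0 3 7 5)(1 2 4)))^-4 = (1 4 2)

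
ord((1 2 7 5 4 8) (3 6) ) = 6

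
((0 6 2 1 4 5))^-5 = (0 6 2 1 4 5)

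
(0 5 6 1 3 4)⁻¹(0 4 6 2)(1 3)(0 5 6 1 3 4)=(0 1 2 5)(3 4)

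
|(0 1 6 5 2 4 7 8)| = 8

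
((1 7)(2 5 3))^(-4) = (2 3 5)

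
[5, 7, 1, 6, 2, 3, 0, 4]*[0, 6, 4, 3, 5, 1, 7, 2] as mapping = [0→1, 1→2, 2→6, 3→7, 4→4, 5→3, 6→0, 7→5] 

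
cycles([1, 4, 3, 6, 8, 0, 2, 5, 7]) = (0 1 4 8 7 5)(2 3 6)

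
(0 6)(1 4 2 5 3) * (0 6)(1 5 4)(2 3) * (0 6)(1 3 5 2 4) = (0 6)(1 3 2)(4 5)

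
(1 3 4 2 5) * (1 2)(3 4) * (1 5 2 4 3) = (1 3)(4 5)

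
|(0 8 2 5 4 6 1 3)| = 8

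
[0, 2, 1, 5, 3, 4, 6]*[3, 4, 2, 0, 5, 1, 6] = [3, 2, 4, 1, 0, 5, 6]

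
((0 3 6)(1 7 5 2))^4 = (0 3 6)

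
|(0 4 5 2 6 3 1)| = 7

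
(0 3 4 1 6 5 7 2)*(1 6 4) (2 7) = (0 3 1 4 6 5 2) 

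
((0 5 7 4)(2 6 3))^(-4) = (2 3 6)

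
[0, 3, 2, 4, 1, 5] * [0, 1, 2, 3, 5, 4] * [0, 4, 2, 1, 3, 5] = [0, 1, 2, 5, 4, 3]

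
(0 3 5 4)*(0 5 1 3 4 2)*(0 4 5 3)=(0 5 2 4 3 1)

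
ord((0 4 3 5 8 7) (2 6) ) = 6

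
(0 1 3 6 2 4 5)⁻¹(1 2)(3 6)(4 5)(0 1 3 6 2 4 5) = (0 5)(2 6)(3 4)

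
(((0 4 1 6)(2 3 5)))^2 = (0 1)(2 5 3)(4 6)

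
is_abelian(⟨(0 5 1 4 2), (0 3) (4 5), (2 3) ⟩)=no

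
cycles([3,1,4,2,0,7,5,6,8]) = (0 3 2 4)(5 7 6)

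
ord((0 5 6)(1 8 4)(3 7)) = 6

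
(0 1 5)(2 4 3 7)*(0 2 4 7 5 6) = (0 1 6)(2 7 4 3 5)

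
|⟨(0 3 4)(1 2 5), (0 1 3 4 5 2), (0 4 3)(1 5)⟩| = 720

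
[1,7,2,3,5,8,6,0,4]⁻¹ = [7,0,2,3,8,4,6,1,5]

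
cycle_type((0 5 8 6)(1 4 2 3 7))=4.5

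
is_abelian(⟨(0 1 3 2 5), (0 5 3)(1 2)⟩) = no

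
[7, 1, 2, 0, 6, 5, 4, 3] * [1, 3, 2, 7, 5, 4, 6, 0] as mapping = [0→0, 1→3, 2→2, 3→1, 4→6, 5→4, 6→5, 7→7] 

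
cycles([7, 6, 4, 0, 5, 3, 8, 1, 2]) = (0 7 1 6 8 2 4 5 3)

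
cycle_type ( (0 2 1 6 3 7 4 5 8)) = 9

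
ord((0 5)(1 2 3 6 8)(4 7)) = 10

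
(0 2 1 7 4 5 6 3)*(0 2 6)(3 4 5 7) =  (0 6 4 7 5)(1 3 2)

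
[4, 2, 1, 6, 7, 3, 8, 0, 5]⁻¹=[7, 2, 1, 5, 0, 8, 3, 4, 6]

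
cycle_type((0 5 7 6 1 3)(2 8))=2.6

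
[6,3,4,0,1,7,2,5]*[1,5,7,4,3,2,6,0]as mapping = [0→6,1→4,2→3,3→1,4→5,5→0,6→7,7→2]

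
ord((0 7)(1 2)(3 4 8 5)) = 4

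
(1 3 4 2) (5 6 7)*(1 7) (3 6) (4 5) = (1 6) (2 7 4) (3 5) 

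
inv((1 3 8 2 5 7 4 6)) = (1 6 4 7 5 2 8 3)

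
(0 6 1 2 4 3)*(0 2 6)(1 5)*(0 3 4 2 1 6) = (0 3 1)(5 6)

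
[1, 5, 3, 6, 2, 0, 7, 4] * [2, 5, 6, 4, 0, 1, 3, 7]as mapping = [0→5, 1→1, 2→4, 3→3, 4→6, 5→2, 6→7, 7→0]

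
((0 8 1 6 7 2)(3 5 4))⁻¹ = (0 2 7 6 1 8)(3 4 5)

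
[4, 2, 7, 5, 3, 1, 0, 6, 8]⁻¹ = [6, 5, 1, 4, 0, 3, 7, 2, 8]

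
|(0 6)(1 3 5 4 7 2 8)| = 14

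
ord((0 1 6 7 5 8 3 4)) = 8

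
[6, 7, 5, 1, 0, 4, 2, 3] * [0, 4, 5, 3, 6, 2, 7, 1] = [7, 1, 2, 4, 0, 6, 5, 3]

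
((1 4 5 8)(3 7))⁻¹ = (1 8 5 4)(3 7)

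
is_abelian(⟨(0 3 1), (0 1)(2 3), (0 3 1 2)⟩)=no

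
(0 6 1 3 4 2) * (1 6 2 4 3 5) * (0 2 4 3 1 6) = (0 4 3 1 5 6)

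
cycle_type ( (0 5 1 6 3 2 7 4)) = 8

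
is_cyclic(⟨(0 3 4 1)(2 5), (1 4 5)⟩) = no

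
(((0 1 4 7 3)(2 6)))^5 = (2 6)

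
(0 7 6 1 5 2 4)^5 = (0 2 1 7 4 5 6)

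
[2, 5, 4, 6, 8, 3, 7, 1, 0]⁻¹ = [8, 7, 0, 5, 2, 1, 3, 6, 4]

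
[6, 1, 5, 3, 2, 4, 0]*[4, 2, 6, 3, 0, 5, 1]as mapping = [0→1, 1→2, 2→5, 3→3, 4→6, 5→0, 6→4]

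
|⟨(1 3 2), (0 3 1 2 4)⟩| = 60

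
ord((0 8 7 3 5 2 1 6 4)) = 9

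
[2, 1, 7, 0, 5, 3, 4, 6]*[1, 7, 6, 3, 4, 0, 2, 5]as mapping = [0→6, 1→7, 2→5, 3→1, 4→0, 5→3, 6→4, 7→2]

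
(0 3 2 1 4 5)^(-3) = (0 1)(2 5)(3 4)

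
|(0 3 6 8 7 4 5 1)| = 8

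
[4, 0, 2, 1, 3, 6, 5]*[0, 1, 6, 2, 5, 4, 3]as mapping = [0→5, 1→0, 2→6, 3→1, 4→2, 5→3, 6→4]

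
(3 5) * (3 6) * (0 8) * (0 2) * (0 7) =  (0 8 2 7)(3 5 6)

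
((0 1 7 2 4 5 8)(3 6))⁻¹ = (0 8 5 4 2 7 1)(3 6)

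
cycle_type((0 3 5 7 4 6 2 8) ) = 8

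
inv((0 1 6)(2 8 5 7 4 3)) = (0 6 1)(2 3 4 7 5 8)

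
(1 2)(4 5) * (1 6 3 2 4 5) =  (1 4)(2 6 3)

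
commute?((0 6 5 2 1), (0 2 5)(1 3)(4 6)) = no:(0 6 5 2 1)*(0 2 5)(1 3)(4 6) = (0 4 6)(1 2 3), (0 2 5)(1 3)(4 6)*(0 6 5 2 1) = (0 1 3)(4 5 6)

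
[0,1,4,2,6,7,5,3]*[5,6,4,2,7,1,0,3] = [5,6,7,4,0,3,1,2]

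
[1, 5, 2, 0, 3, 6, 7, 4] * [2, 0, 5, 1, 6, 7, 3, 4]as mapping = [0→0, 1→7, 2→5, 3→2, 4→1, 5→3, 6→4, 7→6]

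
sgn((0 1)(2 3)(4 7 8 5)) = -1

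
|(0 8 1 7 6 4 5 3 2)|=9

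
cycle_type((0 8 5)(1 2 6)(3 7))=2.3^2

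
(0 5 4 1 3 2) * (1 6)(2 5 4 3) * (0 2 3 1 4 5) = (0 5 1 3)(4 6)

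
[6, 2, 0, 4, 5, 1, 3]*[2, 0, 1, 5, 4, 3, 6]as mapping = [0→6, 1→1, 2→2, 3→4, 4→3, 5→0, 6→5]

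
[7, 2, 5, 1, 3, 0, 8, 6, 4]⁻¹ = [5, 3, 1, 4, 8, 2, 7, 0, 6]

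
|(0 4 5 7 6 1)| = 6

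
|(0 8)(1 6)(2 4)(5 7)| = 2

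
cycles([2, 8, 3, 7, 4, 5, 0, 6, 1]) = (0 2 3 7 6)(1 8)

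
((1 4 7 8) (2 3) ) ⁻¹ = (1 8 7 4) (2 3) 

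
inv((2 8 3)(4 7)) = (2 3 8)(4 7)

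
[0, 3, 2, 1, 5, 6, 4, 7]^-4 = [0, 1, 2, 3, 6, 4, 5, 7]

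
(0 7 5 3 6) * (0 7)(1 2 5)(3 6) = (1 2 5 6 7)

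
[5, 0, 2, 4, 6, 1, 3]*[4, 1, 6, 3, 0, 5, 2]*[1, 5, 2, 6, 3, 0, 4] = [0, 3, 4, 1, 2, 5, 6]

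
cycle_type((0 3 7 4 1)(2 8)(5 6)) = 2^2.5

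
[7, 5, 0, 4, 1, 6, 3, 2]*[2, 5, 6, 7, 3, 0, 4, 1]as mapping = [0→1, 1→0, 2→2, 3→3, 4→5, 5→4, 6→7, 7→6]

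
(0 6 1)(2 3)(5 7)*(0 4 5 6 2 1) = (0 2 3 1 4 5 7 6)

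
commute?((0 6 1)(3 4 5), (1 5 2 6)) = no:(0 6 1)(3 4 5)*(1 5 2 6) = (0 1)(2 6 5 3 4), (1 5 2 6)*(0 6 1)(3 4 5) = (0 6)(1 3 4 5 2)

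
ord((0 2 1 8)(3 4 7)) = 12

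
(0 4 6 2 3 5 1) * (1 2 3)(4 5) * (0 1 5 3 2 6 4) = (0 3)(2 5 6)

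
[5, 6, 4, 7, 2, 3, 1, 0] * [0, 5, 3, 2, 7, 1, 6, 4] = [1, 6, 7, 4, 3, 2, 5, 0]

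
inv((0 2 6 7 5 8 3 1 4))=(0 4 1 3 8 5 7 6 2)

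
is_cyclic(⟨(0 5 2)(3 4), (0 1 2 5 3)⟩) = no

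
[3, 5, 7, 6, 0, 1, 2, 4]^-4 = [6, 1, 4, 2, 3, 5, 7, 0]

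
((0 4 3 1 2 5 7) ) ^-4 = (0 1 7 3 5 4 2) 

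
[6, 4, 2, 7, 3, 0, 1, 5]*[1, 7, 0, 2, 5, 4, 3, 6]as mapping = [0→3, 1→5, 2→0, 3→6, 4→2, 5→1, 6→7, 7→4]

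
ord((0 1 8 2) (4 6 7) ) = 12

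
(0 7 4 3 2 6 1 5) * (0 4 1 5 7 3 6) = (0 3 2) (1 7) (4 6 5) 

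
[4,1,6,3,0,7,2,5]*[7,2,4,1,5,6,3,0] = [5,2,3,1,7,0,4,6]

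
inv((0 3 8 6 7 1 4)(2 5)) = (0 4 1 7 6 8 3)(2 5)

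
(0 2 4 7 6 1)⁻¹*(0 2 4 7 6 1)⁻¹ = (0 6 4)(1 7 2)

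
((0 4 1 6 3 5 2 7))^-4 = (0 3)(1 2)(4 5)(6 7)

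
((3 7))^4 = ()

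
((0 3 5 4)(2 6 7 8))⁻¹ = (0 4 5 3)(2 8 7 6)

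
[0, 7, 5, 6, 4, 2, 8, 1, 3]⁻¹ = [0, 7, 5, 8, 4, 2, 3, 1, 6]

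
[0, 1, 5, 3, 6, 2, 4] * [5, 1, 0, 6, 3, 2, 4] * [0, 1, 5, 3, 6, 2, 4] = [2, 1, 5, 4, 6, 0, 3]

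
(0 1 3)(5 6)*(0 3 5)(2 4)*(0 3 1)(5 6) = (1 6 3)(2 4)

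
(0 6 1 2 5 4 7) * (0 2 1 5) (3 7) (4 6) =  (0 4 3 7 2) (5 6) 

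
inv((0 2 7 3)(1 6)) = (0 3 7 2)(1 6)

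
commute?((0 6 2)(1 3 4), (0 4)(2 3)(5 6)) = no:(0 6 2)(1 3 4) * (0 4)(2 3)(5 6) = (0 5 6 3)(1 2 4), (0 4)(2 3)(5 6) * (0 6 2)(1 3 4) = (0 1 3)(2 4 6 5)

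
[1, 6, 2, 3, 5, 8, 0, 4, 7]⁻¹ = [6, 0, 2, 3, 7, 4, 1, 8, 5]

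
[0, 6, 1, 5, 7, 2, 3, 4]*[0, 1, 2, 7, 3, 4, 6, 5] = [0, 6, 1, 4, 5, 2, 7, 3]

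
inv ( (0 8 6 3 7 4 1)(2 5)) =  (0 1 4 7 3 6 8)(2 5)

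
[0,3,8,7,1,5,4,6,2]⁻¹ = [0,4,8,1,6,5,7,3,2]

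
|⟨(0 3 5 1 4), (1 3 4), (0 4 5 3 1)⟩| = 60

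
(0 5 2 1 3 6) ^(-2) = (0 3 2) (1 5 6) 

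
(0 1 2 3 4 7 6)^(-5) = (0 2 4 6 1 3 7)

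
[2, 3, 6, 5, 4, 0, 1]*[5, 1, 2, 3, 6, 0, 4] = [2, 3, 4, 0, 6, 5, 1]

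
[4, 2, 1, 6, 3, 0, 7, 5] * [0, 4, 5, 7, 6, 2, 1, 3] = [6, 5, 4, 1, 7, 0, 3, 2] 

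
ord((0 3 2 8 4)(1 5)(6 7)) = 10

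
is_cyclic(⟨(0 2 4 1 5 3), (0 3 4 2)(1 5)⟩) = no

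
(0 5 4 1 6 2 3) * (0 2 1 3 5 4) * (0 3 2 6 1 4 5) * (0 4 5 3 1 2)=(0 3 6 5 1 2 4)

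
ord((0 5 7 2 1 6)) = 6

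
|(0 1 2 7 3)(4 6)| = 10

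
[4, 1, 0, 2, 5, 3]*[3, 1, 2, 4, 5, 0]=[5, 1, 3, 2, 0, 4]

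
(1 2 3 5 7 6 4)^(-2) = (1 6 5 2 4 7 3)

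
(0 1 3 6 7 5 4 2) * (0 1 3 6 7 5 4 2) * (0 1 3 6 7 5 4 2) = (0 6 4 1 7 2 3 5)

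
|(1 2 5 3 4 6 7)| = 7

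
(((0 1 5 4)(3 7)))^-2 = (0 5)(1 4)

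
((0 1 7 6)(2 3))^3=(0 6 7 1)(2 3)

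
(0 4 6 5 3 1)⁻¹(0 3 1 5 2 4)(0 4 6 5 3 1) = (0 3 2 6 4 1)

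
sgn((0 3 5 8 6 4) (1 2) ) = 1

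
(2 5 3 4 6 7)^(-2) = (2 6 3)(4 5 7)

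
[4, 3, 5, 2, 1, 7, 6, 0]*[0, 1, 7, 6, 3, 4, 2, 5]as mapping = [0→3, 1→6, 2→4, 3→7, 4→1, 5→5, 6→2, 7→0]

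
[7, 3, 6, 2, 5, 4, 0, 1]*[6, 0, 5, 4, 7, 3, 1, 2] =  [2, 4, 1, 5, 3, 7, 6, 0]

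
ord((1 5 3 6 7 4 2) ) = 7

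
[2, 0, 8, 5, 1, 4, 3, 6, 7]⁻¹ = [1, 4, 0, 6, 5, 3, 7, 8, 2]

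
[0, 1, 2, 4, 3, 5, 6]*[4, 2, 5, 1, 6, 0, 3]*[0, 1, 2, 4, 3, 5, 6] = [3, 2, 5, 6, 1, 0, 4]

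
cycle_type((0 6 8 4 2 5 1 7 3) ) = 9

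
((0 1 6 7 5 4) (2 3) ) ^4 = (0 5 6) (1 4 7) 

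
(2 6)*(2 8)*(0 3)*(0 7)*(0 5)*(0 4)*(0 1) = (0 3 7 5 4 1)(2 6 8)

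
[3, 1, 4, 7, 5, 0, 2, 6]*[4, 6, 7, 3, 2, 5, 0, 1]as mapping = [0→3, 1→6, 2→2, 3→1, 4→5, 5→4, 6→7, 7→0]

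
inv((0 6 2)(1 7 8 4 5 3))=(0 2 6)(1 3 5 4 8 7)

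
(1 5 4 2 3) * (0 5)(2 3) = (0 5 4 3 1)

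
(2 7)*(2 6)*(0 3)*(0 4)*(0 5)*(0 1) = (0 3 4 5 1)(2 7 6)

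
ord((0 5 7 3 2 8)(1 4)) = 6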